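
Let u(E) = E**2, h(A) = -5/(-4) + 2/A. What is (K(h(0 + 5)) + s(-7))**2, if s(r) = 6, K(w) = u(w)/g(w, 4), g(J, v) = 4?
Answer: 114254721/2560000 ≈ 44.631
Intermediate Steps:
h(A) = 5/4 + 2/A (h(A) = -5*(-1/4) + 2/A = 5/4 + 2/A)
K(w) = w**2/4
(K(h(0 + 5)) + s(-7))**2 = ((5/4 + 2/(0 + 5))**2/4 + 6)**2 = ((5/4 + 2/5)**2/4 + 6)**2 = ((33/20)**2/4 + 6)**2 = ((1/4)*(1089/400) + 6)**2 = (1089/1600 + 6)**2 = (10689/1600)**2 = 114254721/2560000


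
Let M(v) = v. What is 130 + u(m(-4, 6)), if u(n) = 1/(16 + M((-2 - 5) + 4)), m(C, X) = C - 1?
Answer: 1691/13 ≈ 130.08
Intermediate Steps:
m(C, X) = -1 + C
u(n) = 1/13 (u(n) = 1/(16 + ((-2 - 5) + 4)) = 1/(16 + (-7 + 4)) = 1/(16 - 3) = 1/13)
130 + u(m(-4, 6)) = 130 + 1/13 = 1691/13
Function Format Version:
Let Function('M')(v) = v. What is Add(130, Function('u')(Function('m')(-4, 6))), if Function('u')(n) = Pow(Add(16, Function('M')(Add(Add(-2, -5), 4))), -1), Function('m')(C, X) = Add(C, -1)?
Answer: Rational(1691, 13) ≈ 130.08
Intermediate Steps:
Function('m')(C, X) = Add(-1, C)
Function('u')(n) = Rational(1, 13) (Function('u')(n) = Pow(Add(16, Add(Add(-2, -5), 4)), -1) = Pow(Add(16, Add(-7, 4)), -1) = Pow(Add(16, -3), -1) = Pow(13, -1) = Rational(1, 13))
Add(130, Function('u')(Function('m')(-4, 6))) = Add(130, Rational(1, 13)) = Rational(1691, 13)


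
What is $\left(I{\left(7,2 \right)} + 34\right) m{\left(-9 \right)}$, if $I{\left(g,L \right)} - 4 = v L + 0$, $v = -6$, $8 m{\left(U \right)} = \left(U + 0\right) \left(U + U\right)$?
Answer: $\frac{1053}{2} \approx 526.5$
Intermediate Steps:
$m{\left(U \right)} = \frac{U^{2}}{4}$ ($m{\left(U \right)} = \frac{\left(U + 0\right) \left(U + U\right)}{8} = \frac{U 2 U}{8} = \frac{2 U^{2}}{8} = \frac{U^{2}}{4}$)
$I{\left(g,L \right)} = 4 - 6 L$ ($I{\left(g,L \right)} = 4 + \left(- 6 L + 0\right) = 4 - 6 L$)
$\left(I{\left(7,2 \right)} + 34\right) m{\left(-9 \right)} = \left(\left(4 - 12\right) + 34\right) \frac{\left(-9\right)^{2}}{4} = \left(\left(4 - 12\right) + 34\right) \frac{1}{4} \cdot 81 = \left(-8 + 34\right) \frac{81}{4} = 26 \cdot \frac{81}{4} = \frac{1053}{2}$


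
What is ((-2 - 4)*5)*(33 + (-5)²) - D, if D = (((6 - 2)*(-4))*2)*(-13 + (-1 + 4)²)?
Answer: -1868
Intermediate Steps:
D = 128 (D = ((4*(-4))*2)*(-13 + 3²) = (-16*2)*(-13 + 9) = -32*(-4) = 128)
((-2 - 4)*5)*(33 + (-5)²) - D = ((-2 - 4)*5)*(33 + (-5)²) - 1*128 = (-6*5)*(33 + 25) - 128 = -30*58 - 128 = -1740 - 128 = -1868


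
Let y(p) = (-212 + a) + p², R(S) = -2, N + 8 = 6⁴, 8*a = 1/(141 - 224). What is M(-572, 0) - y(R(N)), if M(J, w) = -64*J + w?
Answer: 24445825/664 ≈ 36816.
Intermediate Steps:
M(J, w) = w - 64*J
a = -1/664 (a = 1/(8*(141 - 224)) = (⅛)/(-83) = (⅛)*(-1/83) = -1/664 ≈ -0.0015060)
N = 1288 (N = -8 + 6⁴ = -8 + 1296 = 1288)
y(p) = -140769/664 + p² (y(p) = (-212 - 1/664) + p² = -140769/664 + p²)
M(-572, 0) - y(R(N)) = (0 - 64*(-572)) - (-140769/664 + (-2)²) = (0 + 36608) - (-140769/664 + 4) = 36608 - 1*(-138113/664) = 36608 + 138113/664 = 24445825/664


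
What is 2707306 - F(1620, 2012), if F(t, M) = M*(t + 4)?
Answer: -560182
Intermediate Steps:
F(t, M) = M*(4 + t)
2707306 - F(1620, 2012) = 2707306 - 2012*(4 + 1620) = 2707306 - 2012*1624 = 2707306 - 1*3267488 = 2707306 - 3267488 = -560182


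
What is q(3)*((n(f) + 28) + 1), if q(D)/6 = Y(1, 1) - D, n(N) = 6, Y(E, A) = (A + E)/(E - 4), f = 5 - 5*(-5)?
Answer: -770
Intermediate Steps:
f = 30 (f = 5 + 25 = 30)
Y(E, A) = (A + E)/(-4 + E)
q(D) = -4 - 6*D (q(D) = 6*((1 + 1)/(-4 + 1) - D) = 6*(2/(-3) - D) = 6*(-⅓*2 - D) = 6*(-⅔ - D) = -4 - 6*D)
q(3)*((n(f) + 28) + 1) = (-4 - 6*3)*((6 + 28) + 1) = (-4 - 18)*(34 + 1) = -22*35 = -770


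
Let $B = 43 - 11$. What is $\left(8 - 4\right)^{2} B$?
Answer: $512$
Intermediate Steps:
$B = 32$
$\left(8 - 4\right)^{2} B = \left(8 - 4\right)^{2} \cdot 32 = 4^{2} \cdot 32 = 16 \cdot 32 = 512$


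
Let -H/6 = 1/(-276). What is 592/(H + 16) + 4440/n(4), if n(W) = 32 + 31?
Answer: 1662632/15477 ≈ 107.43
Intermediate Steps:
H = 1/46 (H = -6/(-276) = -6*(-1/276) = 1/46 ≈ 0.021739)
n(W) = 63
592/(H + 16) + 4440/n(4) = 592/(1/46 + 16) + 4440/63 = 592/(737/46) + 4440*(1/63) = 592*(46/737) + 1480/21 = 27232/737 + 1480/21 = 1662632/15477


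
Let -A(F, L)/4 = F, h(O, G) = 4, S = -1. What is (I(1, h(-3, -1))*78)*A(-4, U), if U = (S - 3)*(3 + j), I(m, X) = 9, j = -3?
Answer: 11232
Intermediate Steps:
U = 0 (U = (-1 - 3)*(3 - 3) = -4*0 = 0)
A(F, L) = -4*F
(I(1, h(-3, -1))*78)*A(-4, U) = (9*78)*(-4*(-4)) = 702*16 = 11232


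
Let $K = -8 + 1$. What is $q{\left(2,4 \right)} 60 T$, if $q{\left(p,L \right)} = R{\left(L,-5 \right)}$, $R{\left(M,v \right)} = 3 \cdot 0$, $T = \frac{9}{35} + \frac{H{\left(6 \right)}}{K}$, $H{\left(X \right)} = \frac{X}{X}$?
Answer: $0$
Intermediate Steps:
$H{\left(X \right)} = 1$
$K = -7$
$T = \frac{4}{35}$ ($T = \frac{9}{35} + 1 \frac{1}{-7} = 9 \cdot \frac{1}{35} + 1 \left(- \frac{1}{7}\right) = \frac{9}{35} - \frac{1}{7} = \frac{4}{35} \approx 0.11429$)
$R{\left(M,v \right)} = 0$
$q{\left(p,L \right)} = 0$
$q{\left(2,4 \right)} 60 T = 0 \cdot 60 \cdot \frac{4}{35} = 0 \cdot \frac{4}{35} = 0$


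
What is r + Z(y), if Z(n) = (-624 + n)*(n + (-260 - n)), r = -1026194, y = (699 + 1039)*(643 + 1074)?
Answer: -776741914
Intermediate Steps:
y = 2984146 (y = 1738*1717 = 2984146)
Z(n) = 162240 - 260*n (Z(n) = (-624 + n)*(-260) = 162240 - 260*n)
r + Z(y) = -1026194 + (162240 - 260*2984146) = -1026194 + (162240 - 775877960) = -1026194 - 775715720 = -776741914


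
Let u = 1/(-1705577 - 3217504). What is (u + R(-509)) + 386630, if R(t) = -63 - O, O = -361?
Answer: 1904877885167/4923081 ≈ 3.8693e+5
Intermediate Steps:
R(t) = 298 (R(t) = -63 - 1*(-361) = -63 + 361 = 298)
u = -1/4923081 (u = 1/(-4923081) = -1/4923081 ≈ -2.0312e-7)
(u + R(-509)) + 386630 = (-1/4923081 + 298) + 386630 = 1467078137/4923081 + 386630 = 1904877885167/4923081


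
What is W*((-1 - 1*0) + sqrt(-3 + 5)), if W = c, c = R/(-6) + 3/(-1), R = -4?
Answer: 7/3 - 7*sqrt(2)/3 ≈ -0.96650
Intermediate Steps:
c = -7/3 (c = -4/(-6) + 3/(-1) = -4*(-1/6) + 3*(-1) = 2/3 - 3 = -7/3 ≈ -2.3333)
W = -7/3 ≈ -2.3333
W*((-1 - 1*0) + sqrt(-3 + 5)) = -7*((-1 - 1*0) + sqrt(-3 + 5))/3 = -7*((-1 + 0) + sqrt(2))/3 = -7*(-1 + sqrt(2))/3 = 7/3 - 7*sqrt(2)/3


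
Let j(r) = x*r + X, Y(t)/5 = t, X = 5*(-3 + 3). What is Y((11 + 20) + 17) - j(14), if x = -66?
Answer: 1164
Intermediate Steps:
X = 0 (X = 5*0 = 0)
Y(t) = 5*t
j(r) = -66*r (j(r) = -66*r + 0 = -66*r)
Y((11 + 20) + 17) - j(14) = 5*((11 + 20) + 17) - (-66)*14 = 5*(31 + 17) - 1*(-924) = 5*48 + 924 = 240 + 924 = 1164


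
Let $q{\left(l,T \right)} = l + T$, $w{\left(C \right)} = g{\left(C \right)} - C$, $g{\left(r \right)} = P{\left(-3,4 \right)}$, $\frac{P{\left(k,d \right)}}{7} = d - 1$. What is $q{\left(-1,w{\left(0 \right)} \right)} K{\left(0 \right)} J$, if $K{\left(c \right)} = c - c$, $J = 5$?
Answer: $0$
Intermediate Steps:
$K{\left(c \right)} = 0$
$P{\left(k,d \right)} = -7 + 7 d$ ($P{\left(k,d \right)} = 7 \left(d - 1\right) = 7 \left(-1 + d\right) = -7 + 7 d$)
$g{\left(r \right)} = 21$ ($g{\left(r \right)} = -7 + 7 \cdot 4 = -7 + 28 = 21$)
$w{\left(C \right)} = 21 - C$
$q{\left(l,T \right)} = T + l$
$q{\left(-1,w{\left(0 \right)} \right)} K{\left(0 \right)} J = \left(\left(21 - 0\right) - 1\right) 0 \cdot 5 = \left(\left(21 + 0\right) - 1\right) 0 \cdot 5 = \left(21 - 1\right) 0 \cdot 5 = 20 \cdot 0 \cdot 5 = 0 \cdot 5 = 0$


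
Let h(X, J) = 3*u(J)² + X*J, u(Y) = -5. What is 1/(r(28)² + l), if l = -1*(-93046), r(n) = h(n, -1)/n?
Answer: 784/72950273 ≈ 1.0747e-5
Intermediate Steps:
h(X, J) = 75 + J*X (h(X, J) = 3*(-5)² + X*J = 3*25 + J*X = 75 + J*X)
r(n) = (75 - n)/n
l = 93046
1/(r(28)² + l) = 1/(((75 - 1*28)/28)² + 93046) = 1/(((75 - 28)/28)² + 93046) = 1/(((1/28)*47)² + 93046) = 1/((47/28)² + 93046) = 1/(2209/784 + 93046) = 1/(72950273/784) = 784/72950273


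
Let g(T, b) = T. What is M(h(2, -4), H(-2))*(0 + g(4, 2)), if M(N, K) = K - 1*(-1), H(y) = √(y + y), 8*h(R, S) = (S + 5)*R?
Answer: 4 + 8*I ≈ 4.0 + 8.0*I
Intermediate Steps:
h(R, S) = R*(5 + S)/8 (h(R, S) = ((S + 5)*R)/8 = ((5 + S)*R)/8 = (R*(5 + S))/8 = R*(5 + S)/8)
H(y) = √2*√y (H(y) = √(2*y) = √2*√y)
M(N, K) = 1 + K (M(N, K) = K + 1 = 1 + K)
M(h(2, -4), H(-2))*(0 + g(4, 2)) = (1 + √2*√(-2))*(0 + 4) = (1 + √2*(I*√2))*4 = (1 + 2*I)*4 = 4 + 8*I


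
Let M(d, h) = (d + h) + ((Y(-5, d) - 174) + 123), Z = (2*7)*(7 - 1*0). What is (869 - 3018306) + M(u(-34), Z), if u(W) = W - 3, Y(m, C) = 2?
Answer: -3017425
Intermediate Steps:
Z = 98 (Z = 14*(7 + 0) = 14*7 = 98)
u(W) = -3 + W
M(d, h) = -49 + d + h (M(d, h) = (d + h) + ((2 - 174) + 123) = (d + h) + (-172 + 123) = (d + h) - 49 = -49 + d + h)
(869 - 3018306) + M(u(-34), Z) = (869 - 3018306) + (-49 + (-3 - 34) + 98) = -3017437 + (-49 - 37 + 98) = -3017437 + 12 = -3017425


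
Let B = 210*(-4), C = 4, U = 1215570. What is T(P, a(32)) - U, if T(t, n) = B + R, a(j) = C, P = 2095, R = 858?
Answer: -1215552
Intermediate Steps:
a(j) = 4
B = -840
T(t, n) = 18 (T(t, n) = -840 + 858 = 18)
T(P, a(32)) - U = 18 - 1*1215570 = 18 - 1215570 = -1215552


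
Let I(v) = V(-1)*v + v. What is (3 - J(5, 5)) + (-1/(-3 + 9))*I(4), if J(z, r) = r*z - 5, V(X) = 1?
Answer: -55/3 ≈ -18.333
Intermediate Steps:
J(z, r) = -5 + r*z
I(v) = 2*v (I(v) = 1*v + v = v + v = 2*v)
(3 - J(5, 5)) + (-1/(-3 + 9))*I(4) = (3 - (-5 + 5*5)) + (-1/(-3 + 9))*(2*4) = (3 - (-5 + 25)) - 1/6*8 = (3 - 1*20) - 1*⅙*8 = (3 - 20) - ⅙*8 = -17 - 4/3 = -55/3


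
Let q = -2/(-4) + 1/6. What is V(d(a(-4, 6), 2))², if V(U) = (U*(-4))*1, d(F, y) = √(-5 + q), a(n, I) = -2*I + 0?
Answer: -208/3 ≈ -69.333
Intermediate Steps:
q = ⅔ (q = -2*(-¼) + 1*(⅙) = ½ + ⅙ = ⅔ ≈ 0.66667)
a(n, I) = -2*I
d(F, y) = I*√39/3 (d(F, y) = √(-5 + ⅔) = √(-13/3) = I*√39/3)
V(U) = -4*U (V(U) = -4*U*1 = -4*U)
V(d(a(-4, 6), 2))² = (-4*I*√39/3)² = -208/3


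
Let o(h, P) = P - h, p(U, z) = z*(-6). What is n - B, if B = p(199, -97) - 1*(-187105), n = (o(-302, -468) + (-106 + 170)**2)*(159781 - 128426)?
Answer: 123037463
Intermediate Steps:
p(U, z) = -6*z
n = 123225150 (n = ((-468 - 1*(-302)) + (-106 + 170)**2)*(159781 - 128426) = ((-468 + 302) + 64**2)*31355 = (-166 + 4096)*31355 = 3930*31355 = 123225150)
B = 187687 (B = -6*(-97) - 1*(-187105) = 582 + 187105 = 187687)
n - B = 123225150 - 1*187687 = 123225150 - 187687 = 123037463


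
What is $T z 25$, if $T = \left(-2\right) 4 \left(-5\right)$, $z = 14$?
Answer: $14000$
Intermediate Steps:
$T = 40$ ($T = \left(-8\right) \left(-5\right) = 40$)
$T z 25 = 40 \cdot 14 \cdot 25 = 560 \cdot 25 = 14000$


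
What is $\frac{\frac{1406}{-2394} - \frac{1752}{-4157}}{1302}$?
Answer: $- \frac{43433}{340982082} \approx -0.00012738$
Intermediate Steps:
$\frac{\frac{1406}{-2394} - \frac{1752}{-4157}}{1302} = \left(1406 \left(- \frac{1}{2394}\right) - - \frac{1752}{4157}\right) \frac{1}{1302} = \left(- \frac{37}{63} + \frac{1752}{4157}\right) \frac{1}{1302} = \left(- \frac{43433}{261891}\right) \frac{1}{1302} = - \frac{43433}{340982082}$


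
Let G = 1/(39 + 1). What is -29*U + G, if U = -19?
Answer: 22041/40 ≈ 551.03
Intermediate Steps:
G = 1/40 ≈ 0.025000
-29*U + G = -29*(-19) + 1/40 = 551 + 1/40 = 22041/40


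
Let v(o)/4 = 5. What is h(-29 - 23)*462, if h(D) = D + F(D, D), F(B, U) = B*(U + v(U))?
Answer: 744744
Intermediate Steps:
v(o) = 20 (v(o) = 4*5 = 20)
F(B, U) = B*(20 + U) (F(B, U) = B*(U + 20) = B*(20 + U))
h(D) = D + D*(20 + D)
h(-29 - 23)*462 = ((-29 - 23)*(21 + (-29 - 23)))*462 = -52*(21 - 52)*462 = -52*(-31)*462 = 1612*462 = 744744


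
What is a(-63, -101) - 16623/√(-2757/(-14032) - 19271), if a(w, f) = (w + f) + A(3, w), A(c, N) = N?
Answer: -227 + 66492*I*√237147741455/270407915 ≈ -227.0 + 119.75*I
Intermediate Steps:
a(w, f) = f + 2*w (a(w, f) = (w + f) + w = (f + w) + w = f + 2*w)
a(-63, -101) - 16623/√(-2757/(-14032) - 19271) = (-101 + 2*(-63)) - 16623/√(-2757/(-14032) - 19271) = (-101 - 126) - 16623/√(-2757*(-1/14032) - 19271) = -227 - 16623/√(2757/14032 - 19271) = -227 - 16623*(-4*I*√237147741455/270407915) = -227 - (-66492)*I*√237147741455/270407915 = -227 + 66492*I*√237147741455/270407915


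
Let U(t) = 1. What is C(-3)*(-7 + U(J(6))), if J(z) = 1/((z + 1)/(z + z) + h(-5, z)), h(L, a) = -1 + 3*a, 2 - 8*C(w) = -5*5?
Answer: -81/4 ≈ -20.250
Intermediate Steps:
C(w) = 27/8 (C(w) = 1/4 - (-5)*5/8 = 1/4 - 1/8*(-25) = 1/4 + 25/8 = 27/8)
J(z) = 1/(-1 + 3*z + (1 + z)/(2*z)) (J(z) = 1/((z + 1)/(z + z) + (-1 + 3*z)) = 1/((1 + z)/((2*z)) + (-1 + 3*z)) = 1/((1 + z)*(1/(2*z)) + (-1 + 3*z)) = 1/((1 + z)/(2*z) + (-1 + 3*z)) = 1/(-1 + 3*z + (1 + z)/(2*z)))
C(-3)*(-7 + U(J(6))) = 27*(-7 + 1)/8 = (27/8)*(-6) = -81/4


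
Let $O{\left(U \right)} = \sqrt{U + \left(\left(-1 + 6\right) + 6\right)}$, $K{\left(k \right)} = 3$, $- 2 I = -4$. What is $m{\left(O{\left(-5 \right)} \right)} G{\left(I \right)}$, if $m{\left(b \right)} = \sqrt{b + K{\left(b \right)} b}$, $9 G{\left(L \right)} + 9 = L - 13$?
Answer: $- \frac{40 \sqrt[4]{6}}{9} \approx -6.9559$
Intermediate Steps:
$I = 2$ ($I = \left(- \frac{1}{2}\right) \left(-4\right) = 2$)
$G{\left(L \right)} = - \frac{22}{9} + \frac{L}{9}$ ($G{\left(L \right)} = -1 + \frac{L - 13}{9} = -1 + \frac{-13 + L}{9} = -1 + \left(- \frac{13}{9} + \frac{L}{9}\right) = - \frac{22}{9} + \frac{L}{9}$)
$O{\left(U \right)} = \sqrt{11 + U}$ ($O{\left(U \right)} = \sqrt{U + \left(5 + 6\right)} = \sqrt{U + 11} = \sqrt{11 + U}$)
$m{\left(b \right)} = 2 \sqrt{b}$ ($m{\left(b \right)} = \sqrt{b + 3 b} = \sqrt{4 b} = 2 \sqrt{b}$)
$m{\left(O{\left(-5 \right)} \right)} G{\left(I \right)} = 2 \sqrt{\sqrt{11 - 5}} \left(- \frac{22}{9} + \frac{1}{9} \cdot 2\right) = 2 \sqrt{\sqrt{6}} \left(- \frac{22}{9} + \frac{2}{9}\right) = 2 \sqrt[4]{6} \left(- \frac{20}{9}\right) = - \frac{40 \sqrt[4]{6}}{9}$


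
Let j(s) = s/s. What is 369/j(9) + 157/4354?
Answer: 1606783/4354 ≈ 369.04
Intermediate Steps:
j(s) = 1
369/j(9) + 157/4354 = 369/1 + 157/4354 = 369*1 + 157*(1/4354) = 369 + 157/4354 = 1606783/4354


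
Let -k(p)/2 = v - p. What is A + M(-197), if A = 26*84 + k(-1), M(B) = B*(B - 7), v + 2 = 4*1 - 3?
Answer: 42372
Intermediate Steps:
v = -1 (v = -2 + (4*1 - 3) = -2 + (4 - 3) = -2 + 1 = -1)
M(B) = B*(-7 + B)
k(p) = 2 + 2*p (k(p) = -2*(-1 - p) = 2 + 2*p)
A = 2184 (A = 26*84 + (2 + 2*(-1)) = 2184 + (2 - 2) = 2184 + 0 = 2184)
A + M(-197) = 2184 - 197*(-7 - 197) = 2184 - 197*(-204) = 2184 + 40188 = 42372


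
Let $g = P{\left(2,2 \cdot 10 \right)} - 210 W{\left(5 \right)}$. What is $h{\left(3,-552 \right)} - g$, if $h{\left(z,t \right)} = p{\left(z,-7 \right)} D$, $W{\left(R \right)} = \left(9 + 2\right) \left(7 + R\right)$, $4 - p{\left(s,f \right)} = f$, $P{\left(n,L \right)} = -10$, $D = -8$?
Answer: $27642$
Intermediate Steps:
$p{\left(s,f \right)} = 4 - f$
$W{\left(R \right)} = 77 + 11 R$ ($W{\left(R \right)} = 11 \left(7 + R\right) = 77 + 11 R$)
$h{\left(z,t \right)} = -88$ ($h{\left(z,t \right)} = \left(4 - -7\right) \left(-8\right) = \left(4 + 7\right) \left(-8\right) = 11 \left(-8\right) = -88$)
$g = -27730$ ($g = -10 - 210 \left(77 + 11 \cdot 5\right) = -10 - 210 \left(77 + 55\right) = -10 - 27720 = -27730$)
$h{\left(3,-552 \right)} - g = -88 - -27730 = -88 + 27730 = 27642$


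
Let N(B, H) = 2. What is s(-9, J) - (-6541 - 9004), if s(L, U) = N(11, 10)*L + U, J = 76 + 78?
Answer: 15681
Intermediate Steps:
J = 154
s(L, U) = U + 2*L (s(L, U) = 2*L + U = U + 2*L)
s(-9, J) - (-6541 - 9004) = (154 + 2*(-9)) - (-6541 - 9004) = (154 - 18) - 1*(-15545) = 136 + 15545 = 15681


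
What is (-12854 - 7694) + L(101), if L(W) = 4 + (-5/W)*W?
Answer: -20549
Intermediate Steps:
L(W) = -1 (L(W) = 4 - 5 = -1)
(-12854 - 7694) + L(101) = (-12854 - 7694) - 1 = -20548 - 1 = -20549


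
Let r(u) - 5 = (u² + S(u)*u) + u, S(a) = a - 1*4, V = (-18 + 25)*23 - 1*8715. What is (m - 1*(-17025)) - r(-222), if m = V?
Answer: -90768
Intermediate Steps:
V = -8554 (V = 7*23 - 8715 = 161 - 8715 = -8554)
S(a) = -4 + a (S(a) = a - 4 = -4 + a)
m = -8554
r(u) = 5 + u + u² + u*(-4 + u) (r(u) = 5 + ((u² + (-4 + u)*u) + u) = 5 + ((u² + u*(-4 + u)) + u) = 5 + (u + u² + u*(-4 + u)) = 5 + u + u² + u*(-4 + u))
(m - 1*(-17025)) - r(-222) = (-8554 - 1*(-17025)) - (5 - 3*(-222) + 2*(-222)²) = (-8554 + 17025) - (5 + 666 + 2*49284) = 8471 - (5 + 666 + 98568) = 8471 - 1*99239 = 8471 - 99239 = -90768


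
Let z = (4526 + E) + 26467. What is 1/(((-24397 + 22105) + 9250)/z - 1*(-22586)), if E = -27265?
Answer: 1864/42103783 ≈ 4.4272e-5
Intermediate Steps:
z = 3728 (z = (4526 - 27265) + 26467 = -22739 + 26467 = 3728)
1/(((-24397 + 22105) + 9250)/z - 1*(-22586)) = 1/(((-24397 + 22105) + 9250)/3728 - 1*(-22586)) = 1/((-2292 + 9250)*(1/3728) + 22586) = 1/(6958*(1/3728) + 22586) = 1/(3479/1864 + 22586) = 1/(42103783/1864) = 1864/42103783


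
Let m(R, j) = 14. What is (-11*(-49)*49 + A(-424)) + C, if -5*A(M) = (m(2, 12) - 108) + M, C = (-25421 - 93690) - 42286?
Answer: -674412/5 ≈ -1.3488e+5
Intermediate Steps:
C = -161397 (C = -119111 - 42286 = -161397)
A(M) = 94/5 - M/5 (A(M) = -((14 - 108) + M)/5 = -(-94 + M)/5 = 94/5 - M/5)
(-11*(-49)*49 + A(-424)) + C = (-11*(-49)*49 + (94/5 - ⅕*(-424))) - 161397 = (539*49 + (94/5 + 424/5)) - 161397 = (26411 + 518/5) - 161397 = 132573/5 - 161397 = -674412/5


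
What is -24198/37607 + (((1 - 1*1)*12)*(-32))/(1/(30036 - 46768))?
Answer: -24198/37607 ≈ -0.64344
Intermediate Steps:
-24198/37607 + (((1 - 1*1)*12)*(-32))/(1/(30036 - 46768)) = -24198*1/37607 + (((1 - 1)*12)*(-32))/(1/(-16732)) = -24198/37607 + ((0*12)*(-32))/(-1/16732) = -24198/37607 + (0*(-32))*(-16732) = -24198/37607 + 0*(-16732) = -24198/37607 + 0 = -24198/37607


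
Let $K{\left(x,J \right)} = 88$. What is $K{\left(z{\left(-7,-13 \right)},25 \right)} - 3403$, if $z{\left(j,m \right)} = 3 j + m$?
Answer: $-3315$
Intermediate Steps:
$z{\left(j,m \right)} = m + 3 j$
$K{\left(z{\left(-7,-13 \right)},25 \right)} - 3403 = 88 - 3403 = -3315$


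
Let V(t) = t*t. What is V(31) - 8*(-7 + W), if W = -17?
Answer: 1153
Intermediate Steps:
V(t) = t**2
V(31) - 8*(-7 + W) = 31**2 - 8*(-7 - 17) = 961 - 8*(-24) = 961 + 192 = 1153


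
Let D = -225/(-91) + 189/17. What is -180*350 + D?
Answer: -97439976/1547 ≈ -62986.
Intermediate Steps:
D = 21024/1547 (D = -225*(-1/91) + 189*(1/17) = 225/91 + 189/17 = 21024/1547 ≈ 13.590)
-180*350 + D = -180*350 + 21024/1547 = -63000 + 21024/1547 = -97439976/1547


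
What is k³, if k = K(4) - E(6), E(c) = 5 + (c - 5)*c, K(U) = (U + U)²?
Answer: 148877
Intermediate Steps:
K(U) = 4*U² (K(U) = (2*U)² = 4*U²)
E(c) = 5 + c*(-5 + c) (E(c) = 5 + (-5 + c)*c = 5 + c*(-5 + c))
k = 53 (k = 4*4² - (5 + 6² - 5*6) = 4*16 - (5 + 36 - 30) = 64 - 1*11 = 64 - 11 = 53)
k³ = 53³ = 148877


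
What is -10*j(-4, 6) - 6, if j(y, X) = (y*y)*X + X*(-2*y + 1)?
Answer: -1506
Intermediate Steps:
j(y, X) = X*y² + X*(1 - 2*y) (j(y, X) = y²*X + X*(1 - 2*y) = X*y² + X*(1 - 2*y))
-10*j(-4, 6) - 6 = -60*(1 + (-4)² - 2*(-4)) - 6 = -60*(1 + 16 + 8) - 6 = -60*25 - 6 = -10*150 - 6 = -1500 - 6 = -1506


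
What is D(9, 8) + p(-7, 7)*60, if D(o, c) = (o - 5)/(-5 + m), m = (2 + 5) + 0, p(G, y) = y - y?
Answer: 2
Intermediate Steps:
p(G, y) = 0
m = 7 (m = 7 + 0 = 7)
D(o, c) = -5/2 + o/2 (D(o, c) = (o - 5)/(-5 + 7) = (-5 + o)/2 = (-5 + o)*(1/2) = -5/2 + o/2)
D(9, 8) + p(-7, 7)*60 = (-5/2 + (1/2)*9) + 0*60 = (-5/2 + 9/2) + 0 = 2 + 0 = 2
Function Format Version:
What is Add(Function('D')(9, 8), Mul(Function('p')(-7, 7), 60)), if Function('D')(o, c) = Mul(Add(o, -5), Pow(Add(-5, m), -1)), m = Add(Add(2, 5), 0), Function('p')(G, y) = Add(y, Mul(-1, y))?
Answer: 2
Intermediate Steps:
Function('p')(G, y) = 0
m = 7 (m = Add(7, 0) = 7)
Function('D')(o, c) = Add(Rational(-5, 2), Mul(Rational(1, 2), o)) (Function('D')(o, c) = Mul(Add(o, -5), Pow(Add(-5, 7), -1)) = Mul(Add(-5, o), Pow(2, -1)) = Mul(Add(-5, o), Rational(1, 2)) = Add(Rational(-5, 2), Mul(Rational(1, 2), o)))
Add(Function('D')(9, 8), Mul(Function('p')(-7, 7), 60)) = Add(Add(Rational(-5, 2), Mul(Rational(1, 2), 9)), Mul(0, 60)) = Add(Add(Rational(-5, 2), Rational(9, 2)), 0) = Add(2, 0) = 2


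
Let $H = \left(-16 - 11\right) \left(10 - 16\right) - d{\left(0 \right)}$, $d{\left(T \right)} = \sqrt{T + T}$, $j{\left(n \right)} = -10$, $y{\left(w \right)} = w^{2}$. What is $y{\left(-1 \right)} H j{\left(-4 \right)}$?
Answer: $-1620$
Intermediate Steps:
$d{\left(T \right)} = \sqrt{2} \sqrt{T}$ ($d{\left(T \right)} = \sqrt{2 T} = \sqrt{2} \sqrt{T}$)
$H = 162$ ($H = \left(-16 - 11\right) \left(10 - 16\right) - \sqrt{2} \sqrt{0} = \left(-27\right) \left(-6\right) - \sqrt{2} \cdot 0 = 162 - 0 = 162 + 0 = 162$)
$y{\left(-1 \right)} H j{\left(-4 \right)} = \left(-1\right)^{2} \cdot 162 \left(-10\right) = 1 \cdot 162 \left(-10\right) = 162 \left(-10\right) = -1620$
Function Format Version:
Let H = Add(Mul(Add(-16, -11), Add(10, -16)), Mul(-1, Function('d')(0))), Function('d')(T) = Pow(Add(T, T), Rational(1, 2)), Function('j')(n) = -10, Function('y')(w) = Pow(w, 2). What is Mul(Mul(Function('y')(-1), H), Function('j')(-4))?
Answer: -1620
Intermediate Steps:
Function('d')(T) = Mul(Pow(2, Rational(1, 2)), Pow(T, Rational(1, 2))) (Function('d')(T) = Pow(Mul(2, T), Rational(1, 2)) = Mul(Pow(2, Rational(1, 2)), Pow(T, Rational(1, 2))))
H = 162 (H = Add(Mul(Add(-16, -11), Add(10, -16)), Mul(-1, Mul(Pow(2, Rational(1, 2)), Pow(0, Rational(1, 2))))) = Add(Mul(-27, -6), Mul(-1, Mul(Pow(2, Rational(1, 2)), 0))) = Add(162, Mul(-1, 0)) = Add(162, 0) = 162)
Mul(Mul(Function('y')(-1), H), Function('j')(-4)) = Mul(Mul(Pow(-1, 2), 162), -10) = Mul(Mul(1, 162), -10) = Mul(162, -10) = -1620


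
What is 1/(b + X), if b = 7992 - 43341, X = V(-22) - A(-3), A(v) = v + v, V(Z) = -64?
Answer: -1/35407 ≈ -2.8243e-5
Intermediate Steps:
A(v) = 2*v
X = -58 (X = -64 - 2*(-3) = -64 - 1*(-6) = -64 + 6 = -58)
b = -35349
1/(b + X) = 1/(-35349 - 58) = 1/(-35407) = -1/35407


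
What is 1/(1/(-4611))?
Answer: -4611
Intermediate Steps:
1/(1/(-4611)) = 1/(-1/4611) = -4611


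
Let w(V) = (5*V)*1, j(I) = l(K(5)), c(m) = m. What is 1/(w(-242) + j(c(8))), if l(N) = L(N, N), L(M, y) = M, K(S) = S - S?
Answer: -1/1210 ≈ -0.00082645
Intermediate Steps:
K(S) = 0
l(N) = N
j(I) = 0
w(V) = 5*V
1/(w(-242) + j(c(8))) = 1/(5*(-242) + 0) = 1/(-1210 + 0) = 1/(-1210) = -1/1210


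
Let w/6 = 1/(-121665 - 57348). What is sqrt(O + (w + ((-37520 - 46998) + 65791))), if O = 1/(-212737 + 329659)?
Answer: I*sqrt(911564312345691576589914)/6976852662 ≈ 136.85*I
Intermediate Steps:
w = -2/59671 (w = 6/(-121665 - 57348) = 6/(-179013) = 6*(-1/179013) = -2/59671 ≈ -3.3517e-5)
O = 1/116922 ≈ 8.5527e-6
sqrt(O + (w + ((-37520 - 46998) + 65791))) = sqrt(1/116922 + (-2/59671 + ((-37520 - 46998) + 65791))) = sqrt(1/116922 + (-2/59671 + (-84518 + 65791))) = sqrt(1/116922 + (-2/59671 - 18727)) = sqrt(1/116922 - 1117458819/59671) = sqrt(-130655519975447/6976852662) = I*sqrt(911564312345691576589914)/6976852662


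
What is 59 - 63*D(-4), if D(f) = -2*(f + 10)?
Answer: 815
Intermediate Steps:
D(f) = -20 - 2*f (D(f) = -2*(10 + f) = -20 - 2*f)
59 - 63*D(-4) = 59 - 63*(-20 - 2*(-4)) = 59 - 63*(-20 + 8) = 59 - 63*(-12) = 59 + 756 = 815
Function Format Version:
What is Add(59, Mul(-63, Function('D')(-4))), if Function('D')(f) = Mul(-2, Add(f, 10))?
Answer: 815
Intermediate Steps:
Function('D')(f) = Add(-20, Mul(-2, f)) (Function('D')(f) = Mul(-2, Add(10, f)) = Add(-20, Mul(-2, f)))
Add(59, Mul(-63, Function('D')(-4))) = Add(59, Mul(-63, Add(-20, Mul(-2, -4)))) = Add(59, Mul(-63, Add(-20, 8))) = Add(59, Mul(-63, -12)) = Add(59, 756) = 815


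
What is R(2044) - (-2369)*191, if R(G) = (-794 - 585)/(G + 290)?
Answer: 1056084607/2334 ≈ 4.5248e+5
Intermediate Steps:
R(G) = -1379/(290 + G)
R(2044) - (-2369)*191 = -1379/(290 + 2044) - (-2369)*191 = -1379/2334 - 1*(-452479) = -1379*1/2334 + 452479 = -1379/2334 + 452479 = 1056084607/2334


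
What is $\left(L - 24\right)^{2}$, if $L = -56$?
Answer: $6400$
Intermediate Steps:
$\left(L - 24\right)^{2} = \left(-56 - 24\right)^{2} = \left(-80\right)^{2} = 6400$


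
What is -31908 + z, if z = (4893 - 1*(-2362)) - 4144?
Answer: -28797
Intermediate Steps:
z = 3111 (z = (4893 + 2362) - 4144 = 7255 - 4144 = 3111)
-31908 + z = -31908 + 3111 = -28797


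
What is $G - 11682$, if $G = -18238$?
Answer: $-29920$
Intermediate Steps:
$G - 11682 = -18238 - 11682 = -29920$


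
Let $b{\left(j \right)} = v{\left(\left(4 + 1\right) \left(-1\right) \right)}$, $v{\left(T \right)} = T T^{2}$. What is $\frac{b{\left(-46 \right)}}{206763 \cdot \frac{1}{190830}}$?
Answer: $- \frac{7951250}{68921} \approx -115.37$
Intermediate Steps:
$v{\left(T \right)} = T^{3}$
$b{\left(j \right)} = -125$ ($b{\left(j \right)} = \left(\left(4 + 1\right) \left(-1\right)\right)^{3} = \left(5 \left(-1\right)\right)^{3} = \left(-5\right)^{3} = -125$)
$\frac{b{\left(-46 \right)}}{206763 \cdot \frac{1}{190830}} = - \frac{125}{206763 \cdot \frac{1}{190830}} = - \frac{125}{\frac{68921}{63610}} = \left(-125\right) \frac{63610}{68921} = - \frac{7951250}{68921}$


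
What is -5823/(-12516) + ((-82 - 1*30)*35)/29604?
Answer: 10276781/30876972 ≈ 0.33283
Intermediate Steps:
-5823/(-12516) + ((-82 - 1*30)*35)/29604 = -5823*(-1/12516) + ((-82 - 30)*35)*(1/29604) = 1941/4172 - 112*35*(1/29604) = 1941/4172 - 3920*1/29604 = 1941/4172 - 980/7401 = 10276781/30876972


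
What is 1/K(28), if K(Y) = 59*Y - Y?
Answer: 1/1624 ≈ 0.00061576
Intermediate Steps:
K(Y) = 58*Y
1/K(28) = 1/(58*28) = 1/1624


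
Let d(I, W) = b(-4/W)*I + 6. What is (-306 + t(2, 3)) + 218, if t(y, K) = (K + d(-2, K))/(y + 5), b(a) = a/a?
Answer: -87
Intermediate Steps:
b(a) = 1
d(I, W) = 6 + I (d(I, W) = 1*I + 6 = I + 6 = 6 + I)
t(y, K) = (4 + K)/(5 + y) (t(y, K) = (K + (6 - 2))/(y + 5) = (K + 4)/(5 + y) = (4 + K)/(5 + y))
(-306 + t(2, 3)) + 218 = (-306 + (4 + 3)/(5 + 2)) + 218 = (-306 + 7/7) + 218 = (-306 + (1/7)*7) + 218 = (-306 + 1) + 218 = -305 + 218 = -87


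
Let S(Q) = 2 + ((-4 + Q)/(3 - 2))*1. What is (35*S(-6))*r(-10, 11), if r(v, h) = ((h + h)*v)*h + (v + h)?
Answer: 677320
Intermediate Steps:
r(v, h) = h + v + 2*v*h**2 (r(v, h) = ((2*h)*v)*h + (h + v) = (2*h*v)*h + (h + v) = 2*v*h**2 + (h + v) = h + v + 2*v*h**2)
S(Q) = -2 + Q (S(Q) = 2 + ((-4 + Q)/1)*1 = 2 + ((-4 + Q)*1)*1 = 2 + (-4 + Q)*1 = 2 + (-4 + Q) = -2 + Q)
(35*S(-6))*r(-10, 11) = (35*(-2 - 6))*(11 - 10 + 2*(-10)*11**2) = (35*(-8))*(11 - 10 + 2*(-10)*121) = -280*(11 - 10 - 2420) = -280*(-2419) = 677320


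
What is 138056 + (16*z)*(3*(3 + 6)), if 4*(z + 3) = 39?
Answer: 140972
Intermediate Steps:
z = 27/4 (z = -3 + (¼)*39 = -3 + 39/4 = 27/4 ≈ 6.7500)
138056 + (16*z)*(3*(3 + 6)) = 138056 + (16*(27/4))*(3*(3 + 6)) = 138056 + 108*(3*9) = 138056 + 108*27 = 138056 + 2916 = 140972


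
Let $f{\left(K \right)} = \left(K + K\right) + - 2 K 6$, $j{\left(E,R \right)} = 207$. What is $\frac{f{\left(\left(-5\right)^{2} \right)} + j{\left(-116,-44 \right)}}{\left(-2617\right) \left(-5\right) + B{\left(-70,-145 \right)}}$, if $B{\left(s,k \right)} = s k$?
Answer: $- \frac{43}{23235} \approx -0.0018507$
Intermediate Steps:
$B{\left(s,k \right)} = k s$
$f{\left(K \right)} = - 10 K$ ($f{\left(K \right)} = 2 K - 12 K = - 10 K$)
$\frac{f{\left(\left(-5\right)^{2} \right)} + j{\left(-116,-44 \right)}}{\left(-2617\right) \left(-5\right) + B{\left(-70,-145 \right)}} = \frac{- 10 \left(-5\right)^{2} + 207}{\left(-2617\right) \left(-5\right) - -10150} = \frac{\left(-10\right) 25 + 207}{13085 + 10150} = \frac{-250 + 207}{23235} = \left(-43\right) \frac{1}{23235} = - \frac{43}{23235}$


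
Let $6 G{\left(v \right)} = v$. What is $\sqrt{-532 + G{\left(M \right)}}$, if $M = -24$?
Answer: $2 i \sqrt{134} \approx 23.152 i$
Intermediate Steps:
$G{\left(v \right)} = \frac{v}{6}$
$\sqrt{-532 + G{\left(M \right)}} = \sqrt{-532 + \frac{1}{6} \left(-24\right)} = \sqrt{-532 - 4} = \sqrt{-536} = 2 i \sqrt{134}$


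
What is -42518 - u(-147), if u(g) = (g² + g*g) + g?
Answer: -85589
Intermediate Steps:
u(g) = g + 2*g² (u(g) = (g² + g²) + g = 2*g² + g = g + 2*g²)
-42518 - u(-147) = -42518 - (-147)*(1 + 2*(-147)) = -42518 - (-147)*(1 - 294) = -42518 - (-147)*(-293) = -42518 - 1*43071 = -42518 - 43071 = -85589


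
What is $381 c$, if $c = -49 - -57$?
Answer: $3048$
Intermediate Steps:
$c = 8$ ($c = -49 + 57 = 8$)
$381 c = 381 \cdot 8 = 3048$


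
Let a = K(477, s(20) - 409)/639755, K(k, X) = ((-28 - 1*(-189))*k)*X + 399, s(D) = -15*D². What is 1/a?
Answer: -639755/492191574 ≈ -0.0012998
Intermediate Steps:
K(k, X) = 399 + 161*X*k (K(k, X) = ((-28 + 189)*k)*X + 399 = (161*k)*X + 399 = 161*X*k + 399 = 399 + 161*X*k)
a = -492191574/639755 (a = (399 + 161*(-15*20² - 409)*477)/639755 = (399 + 161*(-15*400 - 409)*477)*(1/639755) = (399 + 161*(-6000 - 409)*477)*(1/639755) = (399 + 161*(-6409)*477)*(1/639755) = (399 - 492191973)*(1/639755) = -492191574*1/639755 = -492191574/639755 ≈ -769.34)
1/a = 1/(-492191574/639755) = -639755/492191574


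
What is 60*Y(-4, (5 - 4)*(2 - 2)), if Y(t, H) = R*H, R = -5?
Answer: 0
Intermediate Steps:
Y(t, H) = -5*H
60*Y(-4, (5 - 4)*(2 - 2)) = 60*(-5*(5 - 4)*(2 - 2)) = 60*(-5*0) = 60*0 = 0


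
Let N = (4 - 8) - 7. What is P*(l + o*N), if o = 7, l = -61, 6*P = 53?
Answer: -1219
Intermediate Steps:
P = 53/6 (P = (⅙)*53 = 53/6 ≈ 8.8333)
N = -11 (N = -4 - 7 = -11)
P*(l + o*N) = 53*(-61 + 7*(-11))/6 = 53*(-61 - 77)/6 = (53/6)*(-138) = -1219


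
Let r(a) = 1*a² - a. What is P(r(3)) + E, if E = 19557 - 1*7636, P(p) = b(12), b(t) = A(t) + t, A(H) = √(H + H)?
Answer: 11933 + 2*√6 ≈ 11938.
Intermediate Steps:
A(H) = √2*√H (A(H) = √(2*H) = √2*√H)
r(a) = a² - a
b(t) = t + √2*√t (b(t) = √2*√t + t = t + √2*√t)
P(p) = 12 + 2*√6 (P(p) = 12 + √2*√12 = 12 + √2*(2*√3) = 12 + 2*√6)
E = 11921 (E = 19557 - 7636 = 11921)
P(r(3)) + E = (12 + 2*√6) + 11921 = 11933 + 2*√6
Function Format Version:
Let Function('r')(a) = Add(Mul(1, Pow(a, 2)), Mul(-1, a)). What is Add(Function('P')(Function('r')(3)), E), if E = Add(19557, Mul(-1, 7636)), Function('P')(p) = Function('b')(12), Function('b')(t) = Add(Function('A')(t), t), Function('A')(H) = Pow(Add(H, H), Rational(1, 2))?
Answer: Add(11933, Mul(2, Pow(6, Rational(1, 2)))) ≈ 11938.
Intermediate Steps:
Function('A')(H) = Mul(Pow(2, Rational(1, 2)), Pow(H, Rational(1, 2))) (Function('A')(H) = Pow(Mul(2, H), Rational(1, 2)) = Mul(Pow(2, Rational(1, 2)), Pow(H, Rational(1, 2))))
Function('r')(a) = Add(Pow(a, 2), Mul(-1, a))
Function('b')(t) = Add(t, Mul(Pow(2, Rational(1, 2)), Pow(t, Rational(1, 2)))) (Function('b')(t) = Add(Mul(Pow(2, Rational(1, 2)), Pow(t, Rational(1, 2))), t) = Add(t, Mul(Pow(2, Rational(1, 2)), Pow(t, Rational(1, 2)))))
Function('P')(p) = Add(12, Mul(2, Pow(6, Rational(1, 2)))) (Function('P')(p) = Add(12, Mul(Pow(2, Rational(1, 2)), Pow(12, Rational(1, 2)))) = Add(12, Mul(Pow(2, Rational(1, 2)), Mul(2, Pow(3, Rational(1, 2))))) = Add(12, Mul(2, Pow(6, Rational(1, 2)))))
E = 11921 (E = Add(19557, -7636) = 11921)
Add(Function('P')(Function('r')(3)), E) = Add(Add(12, Mul(2, Pow(6, Rational(1, 2)))), 11921) = Add(11933, Mul(2, Pow(6, Rational(1, 2))))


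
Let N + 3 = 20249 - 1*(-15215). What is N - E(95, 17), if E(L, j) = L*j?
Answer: 33846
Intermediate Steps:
N = 35461 (N = -3 + (20249 - 1*(-15215)) = -3 + (20249 + 15215) = -3 + 35464 = 35461)
N - E(95, 17) = 35461 - 95*17 = 35461 - 1*1615 = 35461 - 1615 = 33846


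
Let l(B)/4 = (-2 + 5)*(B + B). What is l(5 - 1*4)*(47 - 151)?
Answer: -2496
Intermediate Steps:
l(B) = 24*B (l(B) = 4*((-2 + 5)*(B + B)) = 4*(3*(2*B)) = 4*(6*B) = 24*B)
l(5 - 1*4)*(47 - 151) = (24*(5 - 1*4))*(47 - 151) = (24*(5 - 4))*(-104) = (24*1)*(-104) = 24*(-104) = -2496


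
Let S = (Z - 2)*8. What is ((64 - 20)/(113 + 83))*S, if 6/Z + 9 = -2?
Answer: -32/7 ≈ -4.5714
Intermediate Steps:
Z = -6/11 (Z = 6/(-9 - 2) = 6/(-11) = 6*(-1/11) = -6/11 ≈ -0.54545)
S = -224/11 (S = (-6/11 - 2)*8 = -28/11*8 = -224/11 ≈ -20.364)
((64 - 20)/(113 + 83))*S = ((64 - 20)/(113 + 83))*(-224/11) = (44/196)*(-224/11) = (44*(1/196))*(-224/11) = (11/49)*(-224/11) = -32/7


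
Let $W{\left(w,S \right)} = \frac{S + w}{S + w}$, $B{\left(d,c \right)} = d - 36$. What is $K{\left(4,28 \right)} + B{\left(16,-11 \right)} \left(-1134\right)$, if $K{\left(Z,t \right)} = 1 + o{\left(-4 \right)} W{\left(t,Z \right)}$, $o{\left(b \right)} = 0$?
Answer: $22681$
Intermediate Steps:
$B{\left(d,c \right)} = -36 + d$
$W{\left(w,S \right)} = 1$
$K{\left(Z,t \right)} = 1$ ($K{\left(Z,t \right)} = 1 + 0 \cdot 1 = 1 + 0 = 1$)
$K{\left(4,28 \right)} + B{\left(16,-11 \right)} \left(-1134\right) = 1 + \left(-36 + 16\right) \left(-1134\right) = 1 - -22680 = 1 + 22680 = 22681$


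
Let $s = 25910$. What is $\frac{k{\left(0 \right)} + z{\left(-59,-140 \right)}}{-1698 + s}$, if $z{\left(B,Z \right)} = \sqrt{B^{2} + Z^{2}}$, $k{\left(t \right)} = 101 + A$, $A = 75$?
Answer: $\frac{44}{6053} + \frac{\sqrt{23081}}{24212} \approx 0.013544$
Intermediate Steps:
$k{\left(t \right)} = 176$ ($k{\left(t \right)} = 101 + 75 = 176$)
$\frac{k{\left(0 \right)} + z{\left(-59,-140 \right)}}{-1698 + s} = \frac{176 + \sqrt{\left(-59\right)^{2} + \left(-140\right)^{2}}}{-1698 + 25910} = \frac{176 + \sqrt{3481 + 19600}}{24212} = \left(176 + \sqrt{23081}\right) \frac{1}{24212} = \frac{44}{6053} + \frac{\sqrt{23081}}{24212}$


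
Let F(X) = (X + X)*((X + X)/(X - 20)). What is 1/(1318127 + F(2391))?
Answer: 2371/3148146641 ≈ 7.5314e-7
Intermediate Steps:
F(X) = 4*X²/(-20 + X) (F(X) = (2*X)*((2*X)/(-20 + X)) = (2*X)*(2*X/(-20 + X)) = 4*X²/(-20 + X))
1/(1318127 + F(2391)) = 1/(1318127 + 4*2391²/(-20 + 2391)) = 1/(1318127 + 4*5716881/2371) = 1/(1318127 + 4*5716881*(1/2371)) = 1/(1318127 + 22867524/2371) = 1/(3148146641/2371) = 2371/3148146641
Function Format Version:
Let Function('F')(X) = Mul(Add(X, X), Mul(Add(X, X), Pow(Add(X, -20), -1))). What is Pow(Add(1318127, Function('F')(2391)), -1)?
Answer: Rational(2371, 3148146641) ≈ 7.5314e-7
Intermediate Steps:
Function('F')(X) = Mul(4, Pow(X, 2), Pow(Add(-20, X), -1)) (Function('F')(X) = Mul(Mul(2, X), Mul(Mul(2, X), Pow(Add(-20, X), -1))) = Mul(Mul(2, X), Mul(2, X, Pow(Add(-20, X), -1))) = Mul(4, Pow(X, 2), Pow(Add(-20, X), -1)))
Pow(Add(1318127, Function('F')(2391)), -1) = Pow(Add(1318127, Mul(4, Pow(2391, 2), Pow(Add(-20, 2391), -1))), -1) = Pow(Add(1318127, Mul(4, 5716881, Pow(2371, -1))), -1) = Pow(Add(1318127, Mul(4, 5716881, Rational(1, 2371))), -1) = Pow(Add(1318127, Rational(22867524, 2371)), -1) = Pow(Rational(3148146641, 2371), -1) = Rational(2371, 3148146641)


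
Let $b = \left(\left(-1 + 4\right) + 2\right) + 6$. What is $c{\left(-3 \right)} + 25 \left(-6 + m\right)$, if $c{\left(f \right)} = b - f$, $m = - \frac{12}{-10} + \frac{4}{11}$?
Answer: $- \frac{1066}{11} \approx -96.909$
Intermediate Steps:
$m = \frac{86}{55}$ ($m = \left(-12\right) \left(- \frac{1}{10}\right) + 4 \cdot \frac{1}{11} = \frac{6}{5} + \frac{4}{11} = \frac{86}{55} \approx 1.5636$)
$b = 11$ ($b = \left(3 + 2\right) + 6 = 5 + 6 = 11$)
$c{\left(f \right)} = 11 - f$
$c{\left(-3 \right)} + 25 \left(-6 + m\right) = \left(11 - -3\right) + 25 \left(-6 + \frac{86}{55}\right) = \left(11 + 3\right) + 25 \left(- \frac{244}{55}\right) = 14 - \frac{1220}{11} = - \frac{1066}{11}$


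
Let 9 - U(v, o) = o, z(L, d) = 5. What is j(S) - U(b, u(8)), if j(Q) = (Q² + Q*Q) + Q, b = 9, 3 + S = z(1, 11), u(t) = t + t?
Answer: 17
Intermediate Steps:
u(t) = 2*t
S = 2 (S = -3 + 5 = 2)
U(v, o) = 9 - o
j(Q) = Q + 2*Q² (j(Q) = (Q² + Q²) + Q = 2*Q² + Q = Q + 2*Q²)
j(S) - U(b, u(8)) = 2*(1 + 2*2) - (9 - 2*8) = 2*(1 + 4) - (9 - 1*16) = 2*5 - (9 - 16) = 10 - 1*(-7) = 10 + 7 = 17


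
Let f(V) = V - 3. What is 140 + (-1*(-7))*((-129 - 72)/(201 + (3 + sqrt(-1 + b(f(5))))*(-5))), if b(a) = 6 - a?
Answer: 1523746/11507 - 2345*sqrt(3)/11507 ≈ 132.07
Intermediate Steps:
f(V) = -3 + V
140 + (-1*(-7))*((-129 - 72)/(201 + (3 + sqrt(-1 + b(f(5))))*(-5))) = 140 + (-1*(-7))*((-129 - 72)/(201 + (3 + sqrt(-1 + (6 - (-3 + 5))))*(-5))) = 140 + 7*(-201/(201 + (3 + sqrt(-1 + (6 - 1*2)))*(-5))) = 140 + 7*(-201/(201 + (3 + sqrt(-1 + (6 - 2)))*(-5))) = 140 + 7*(-201/(201 + (3 + sqrt(-1 + 4))*(-5))) = 140 + 7*(-201/(201 + (3 + sqrt(3))*(-5))) = 140 + 7*(-201/(201 + (-15 - 5*sqrt(3)))) = 140 + 7*(-201/(186 - 5*sqrt(3))) = 140 - 1407/(186 - 5*sqrt(3))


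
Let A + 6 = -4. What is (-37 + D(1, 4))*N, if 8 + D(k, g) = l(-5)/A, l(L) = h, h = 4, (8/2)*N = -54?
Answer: 6129/10 ≈ 612.90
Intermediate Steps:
N = -27/2 (N = (1/4)*(-54) = -27/2 ≈ -13.500)
A = -10 (A = -6 - 4 = -10)
l(L) = 4
D(k, g) = -42/5 (D(k, g) = -8 + 4/(-10) = -8 + 4*(-1/10) = -8 - 2/5 = -42/5)
(-37 + D(1, 4))*N = (-37 - 42/5)*(-27/2) = -227/5*(-27/2) = 6129/10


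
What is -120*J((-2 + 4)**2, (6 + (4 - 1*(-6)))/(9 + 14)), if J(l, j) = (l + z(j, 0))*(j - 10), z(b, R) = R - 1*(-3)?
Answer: 179760/23 ≈ 7815.6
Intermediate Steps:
z(b, R) = 3 + R (z(b, R) = R + 3 = 3 + R)
J(l, j) = (-10 + j)*(3 + l) (J(l, j) = (l + (3 + 0))*(j - 10) = (l + 3)*(-10 + j) = (3 + l)*(-10 + j) = (-10 + j)*(3 + l))
-120*J((-2 + 4)**2, (6 + (4 - 1*(-6)))/(9 + 14)) = -120*(-30 - 10*(-2 + 4)**2 + 3*((6 + (4 - 1*(-6)))/(9 + 14)) + ((6 + (4 - 1*(-6)))/(9 + 14))*(-2 + 4)**2) = -120*(-30 - 10*2**2 + 3*((6 + (4 + 6))/23) + ((6 + (4 + 6))/23)*2**2) = -120*(-30 - 10*4 + 3*((6 + 10)*(1/23)) + ((6 + 10)*(1/23))*4) = -120*(-30 - 40 + 3*(16*(1/23)) + (16*(1/23))*4) = -120*(-30 - 40 + 3*(16/23) + (16/23)*4) = -120*(-30 - 40 + 48/23 + 64/23) = -120*(-1498/23) = 179760/23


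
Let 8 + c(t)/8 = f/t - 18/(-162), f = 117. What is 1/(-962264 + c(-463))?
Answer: -4167/4010025496 ≈ -1.0391e-6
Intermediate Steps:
c(t) = -568/9 + 936/t (c(t) = -64 + 8*(117/t - 18/(-162)) = -64 + 8*(117/t - 18*(-1/162)) = -64 + 8*(117/t + ⅑) = -64 + 8*(⅑ + 117/t) = -64 + (8/9 + 936/t) = -568/9 + 936/t)
1/(-962264 + c(-463)) = 1/(-962264 + (-568/9 + 936/(-463))) = 1/(-962264 + (-568/9 + 936*(-1/463))) = 1/(-962264 + (-568/9 - 936/463)) = 1/(-962264 - 271408/4167) = 1/(-4010025496/4167) = -4167/4010025496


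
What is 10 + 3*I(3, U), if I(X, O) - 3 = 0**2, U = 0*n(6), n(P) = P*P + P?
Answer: 19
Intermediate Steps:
n(P) = P + P**2 (n(P) = P**2 + P = P + P**2)
U = 0 (U = 0*(6*(1 + 6)) = 0*(6*7) = 0*42 = 0)
I(X, O) = 3 (I(X, O) = 3 + 0**2 = 3 + 0 = 3)
10 + 3*I(3, U) = 10 + 3*3 = 10 + 9 = 19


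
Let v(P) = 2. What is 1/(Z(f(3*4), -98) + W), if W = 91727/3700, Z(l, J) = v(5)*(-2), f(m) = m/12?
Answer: 3700/76927 ≈ 0.048098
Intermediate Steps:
f(m) = m/12 (f(m) = m*(1/12) = m/12)
Z(l, J) = -4 (Z(l, J) = 2*(-2) = -4)
W = 91727/3700 (W = 91727*(1/3700) = 91727/3700 ≈ 24.791)
1/(Z(f(3*4), -98) + W) = 1/(-4 + 91727/3700) = 1/(76927/3700) = 3700/76927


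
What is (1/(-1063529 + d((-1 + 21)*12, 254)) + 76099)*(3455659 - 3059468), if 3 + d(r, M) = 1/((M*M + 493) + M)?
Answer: 2092671938620741280502/69409288915 ≈ 3.0150e+10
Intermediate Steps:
d(r, M) = -3 + 1/(493 + M + M²) (d(r, M) = -3 + 1/((M*M + 493) + M) = -3 + 1/((M² + 493) + M) = -3 + 1/((493 + M²) + M) = -3 + 1/(493 + M + M²))
(1/(-1063529 + d((-1 + 21)*12, 254)) + 76099)*(3455659 - 3059468) = (1/(-1063529 + (-1478 - 3*254 - 3*254²)/(493 + 254 + 254²)) + 76099)*(3455659 - 3059468) = (1/(-1063529 + (-1478 - 762 - 3*64516)/(493 + 254 + 64516)) + 76099)*396191 = (1/(-1063529 + (-1478 - 762 - 193548)/65263) + 76099)*396191 = (1/(-1063529 + (1/65263)*(-195788)) + 76099)*396191 = (1/(-1063529 - 195788/65263) + 76099)*396191 = (1/(-69409288915/65263) + 76099)*396191 = (-65263/69409288915 + 76099)*396191 = (5281977477077322/69409288915)*396191 = 2092671938620741280502/69409288915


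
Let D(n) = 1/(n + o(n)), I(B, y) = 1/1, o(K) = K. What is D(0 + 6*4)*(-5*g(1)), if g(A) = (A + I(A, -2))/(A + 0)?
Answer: -5/24 ≈ -0.20833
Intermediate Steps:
I(B, y) = 1
g(A) = (1 + A)/A (g(A) = (A + 1)/(A + 0) = (1 + A)/A)
D(n) = 1/(2*n) (D(n) = 1/(n + n) = 1/(2*n))
D(0 + 6*4)*(-5*g(1)) = (1/(2*(0 + 6*4)))*(-5*(1 + 1)/1) = (1/(2*(0 + 24)))*(-5*2) = ((1/2)/24)*(-5*2) = ((1/2)*(1/24))*(-10) = (1/48)*(-10) = -5/24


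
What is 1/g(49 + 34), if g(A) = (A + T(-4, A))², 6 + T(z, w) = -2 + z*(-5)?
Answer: 1/9025 ≈ 0.00011080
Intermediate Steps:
T(z, w) = -8 - 5*z (T(z, w) = -6 + (-2 + z*(-5)) = -6 + (-2 - 5*z) = -8 - 5*z)
g(A) = (12 + A)² (g(A) = (A + (-8 - 5*(-4)))² = (A + (-8 + 20))² = (A + 12)² = (12 + A)²)
1/g(49 + 34) = 1/((12 + (49 + 34))²) = 1/((12 + 83)²) = 1/(95²) = 1/9025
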